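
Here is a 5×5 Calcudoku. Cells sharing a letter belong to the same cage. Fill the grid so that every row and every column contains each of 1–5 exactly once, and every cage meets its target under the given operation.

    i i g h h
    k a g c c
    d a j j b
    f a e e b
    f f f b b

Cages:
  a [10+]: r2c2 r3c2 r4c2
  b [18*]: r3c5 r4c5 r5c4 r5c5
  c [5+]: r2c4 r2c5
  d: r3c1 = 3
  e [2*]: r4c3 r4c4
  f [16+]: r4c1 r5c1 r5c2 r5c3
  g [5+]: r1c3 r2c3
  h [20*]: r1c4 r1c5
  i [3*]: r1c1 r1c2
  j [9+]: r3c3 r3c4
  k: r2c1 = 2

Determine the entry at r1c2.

Cage k is a single given cell, so r2c1 = 2.
Cage d is a single given cell, leaving r3c1 = 3.
Cage b has product 18, so r5c4 = 3.
3 is placed in column 1; hence r1c1 = 1.
Cage i's pair has product 3, leaving r1c2 = 3.
Cage f has sum 16, leaving r4c1 = 5.
The 4 cells of cage b must have product 18; hence r4c5 = 3.
The 4 cells of cage f must have sum 16, so r5c1 = 4.
The only place for 2 in row 1 is r1c3.
Cage g's pair has sum 5, which forces r2c3 = 3.
Column 3 now contains 2; hence r4c3 = 1.
Cage e needs two cells with product 2, leaving r4c4 = 2.
Cage f has sum 16, so r5c2 = 2.
Column 3 now contains 2; hence r5c3 = 5.
2 is placed in row 5, which forces r5c5 = 1.
Cage c needs two cells with sum 5, so r2c4 = 1.
1 is placed in column 5; hence r2c5 = 4.
Column 3 now contains 5; hence r3c3 = 4.
Cage j's pair has sum 9, so r3c4 = 5.
1 is placed in column 5; hence r3c5 = 2.
Row 4 now contains 1, so r4c2 = 4.
Column 4 already has 5; hence r1c4 = 4.
Column 5 already has 4, so r1c5 = 5.
1 is placed in row 2, which forces r2c2 = 5.
Row 3 already has 5; hence r3c2 = 1.
Filled in: 1 3 2 4 5 / 2 5 3 1 4 / 3 1 4 5 2 / 5 4 1 2 3 / 4 2 5 3 1.

3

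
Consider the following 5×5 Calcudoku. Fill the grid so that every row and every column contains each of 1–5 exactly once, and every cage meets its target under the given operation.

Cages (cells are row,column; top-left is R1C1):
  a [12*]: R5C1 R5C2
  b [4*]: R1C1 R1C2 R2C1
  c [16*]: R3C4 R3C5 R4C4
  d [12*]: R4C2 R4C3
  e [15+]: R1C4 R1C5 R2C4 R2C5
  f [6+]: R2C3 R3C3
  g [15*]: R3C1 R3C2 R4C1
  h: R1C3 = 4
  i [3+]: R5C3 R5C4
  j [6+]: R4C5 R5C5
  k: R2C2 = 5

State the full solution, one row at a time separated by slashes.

Cage h is a single given cell, which forces R1C3 = 4.
K is a freebie, leaving R2C2 = 5.
Column 3 already has 4; hence R4C3 = 3.
Row 1 already has 4, which forces R1C1 = 1.
Cage b needs product 4, so R1C2 = 2.
Cage b needs product 4; hence R2C1 = 2.
Cage f's pair has sum 6; hence R2C3 = 1.
Cage f's pair has sum 6; hence R3C3 = 5.
Column 1 now contains 1; hence R4C1 = 5.
Row 4 now contains 3; hence R4C2 = 4.
4 is placed in row 4, which forces R4C4 = 2.
2 is placed in row 4, so R4C5 = 1.
4 is placed in column 2, leaving R5C2 = 3.
1 is placed in column 3; hence R5C3 = 2.
Column 4 now contains 2, leaving R5C4 = 1.
Row 3 already has 5, so R3C1 = 3.
Column 2 now contains 3; hence R3C2 = 1.
Column 4 already has 1; hence R3C4 = 4.
Cage c needs product 16; hence R3C5 = 2.
3 is placed in row 5, so R5C1 = 4.
Cage j's pair has sum 6; hence R5C5 = 5.
Cage e has sum 15, so R1C4 = 5.
Column 5 now contains 5, which forces R1C5 = 3.
Column 4 already has 4, so R2C4 = 3.
The 4 cells of cage e must have sum 15, leaving R2C5 = 4.

1 2 4 5 3 / 2 5 1 3 4 / 3 1 5 4 2 / 5 4 3 2 1 / 4 3 2 1 5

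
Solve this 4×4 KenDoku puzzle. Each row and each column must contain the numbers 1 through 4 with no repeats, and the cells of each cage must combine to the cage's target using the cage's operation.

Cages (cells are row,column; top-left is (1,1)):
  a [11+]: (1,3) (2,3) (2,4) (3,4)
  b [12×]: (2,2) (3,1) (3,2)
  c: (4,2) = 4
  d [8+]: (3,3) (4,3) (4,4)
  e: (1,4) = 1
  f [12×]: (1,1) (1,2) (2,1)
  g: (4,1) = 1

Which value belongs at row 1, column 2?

E is a freebie, leaving (1,4) = 1.
G is a freebie, so (4,1) = 1.
Cage c is given; hence (4,2) = 4.
Cage f needs product 12, leaving (1,1) = 3.
Cage f has product 12; hence (1,2) = 2.
2 is placed in row 1, so (1,3) = 4.
Cage f has product 12, which forces (2,1) = 2.
Column 1 now contains 2; hence (3,1) = 4.
Cage d needs sum 8, leaving (3,3) = 3.
Row 3 now contains 3, so (3,4) = 2.
Cage d needs sum 8; hence (4,3) = 2.
Cage d needs sum 8, so (4,4) = 3.
Cage b needs product 12, leaving (2,2) = 3.
Column 3 now contains 3, so (2,3) = 1.
3 is placed in column 4; hence (2,4) = 4.
Row 3 now contains 3, so (3,2) = 1.
Completed grid: 3 2 4 1 / 2 3 1 4 / 4 1 3 2 / 1 4 2 3.

2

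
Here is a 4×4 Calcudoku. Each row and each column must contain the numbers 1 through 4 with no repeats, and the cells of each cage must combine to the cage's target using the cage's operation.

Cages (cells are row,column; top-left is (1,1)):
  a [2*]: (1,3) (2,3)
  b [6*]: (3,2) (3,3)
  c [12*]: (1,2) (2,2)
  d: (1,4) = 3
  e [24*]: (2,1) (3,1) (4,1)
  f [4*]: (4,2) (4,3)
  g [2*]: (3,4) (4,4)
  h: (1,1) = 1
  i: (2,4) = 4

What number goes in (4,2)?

Cage h is given, leaving (1,1) = 1.
Row 1 already has 1; hence (1,3) = 2.
D is a freebie; hence (1,4) = 3.
Column 3 now contains 2, so (2,3) = 1.
Cage i is given, leaving (2,4) = 4.
Column 3 now contains 2, leaving (3,3) = 3.
Column 3 already has 1, which forces (4,3) = 4.
3 is placed in row 1, so (1,2) = 4.
Row 2 already has 4, so (2,2) = 3.
Cage e has product 24, so (3,1) = 4.
Row 3 already has 3, so (3,2) = 2.
Row 3 already has 2, leaving (3,4) = 1.
4 is placed in row 4; hence (4,2) = 1.
1 is placed in column 4, so (4,4) = 2.
Row 2 already has 3, leaving (2,1) = 2.
Row 4 already has 2, leaving (4,1) = 3.
Filled in: 1 4 2 3 / 2 3 1 4 / 4 2 3 1 / 3 1 4 2.

1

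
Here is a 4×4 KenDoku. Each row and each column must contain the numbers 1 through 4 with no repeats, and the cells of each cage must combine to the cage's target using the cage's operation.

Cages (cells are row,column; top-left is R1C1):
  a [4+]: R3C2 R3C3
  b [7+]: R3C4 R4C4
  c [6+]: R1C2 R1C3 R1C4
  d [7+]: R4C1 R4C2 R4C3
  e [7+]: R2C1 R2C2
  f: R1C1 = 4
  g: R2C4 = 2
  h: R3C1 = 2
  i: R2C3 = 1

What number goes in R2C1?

Cage f is given, leaving R1C1 = 4.
4 is placed in column 1; hence R2C1 = 3.
Row 2 already has 3, leaving R2C2 = 4.
Cage i is a single given cell; hence R2C3 = 1.
Cage g is a single given cell, which forces R2C4 = 2.
H is a freebie, so R3C1 = 2.
Column 3 already has 1, which forces R3C3 = 3.
Row 3 now contains 3, so R3C4 = 4.
Column 1 now contains 2, so R4C1 = 1.
1 is placed in row 4, which forces R4C2 = 2.
2 is placed in row 4, which forces R4C3 = 4.
4 is placed in column 4, which forces R4C4 = 3.
The 3 cells of cage c must have sum 6; hence R1C2 = 3.
Column 3 already has 3, so R1C3 = 2.
Column 4 now contains 3, so R1C4 = 1.
Row 3 now contains 3, which forces R3C2 = 1.
Completed grid: 4 3 2 1 / 3 4 1 2 / 2 1 3 4 / 1 2 4 3.

3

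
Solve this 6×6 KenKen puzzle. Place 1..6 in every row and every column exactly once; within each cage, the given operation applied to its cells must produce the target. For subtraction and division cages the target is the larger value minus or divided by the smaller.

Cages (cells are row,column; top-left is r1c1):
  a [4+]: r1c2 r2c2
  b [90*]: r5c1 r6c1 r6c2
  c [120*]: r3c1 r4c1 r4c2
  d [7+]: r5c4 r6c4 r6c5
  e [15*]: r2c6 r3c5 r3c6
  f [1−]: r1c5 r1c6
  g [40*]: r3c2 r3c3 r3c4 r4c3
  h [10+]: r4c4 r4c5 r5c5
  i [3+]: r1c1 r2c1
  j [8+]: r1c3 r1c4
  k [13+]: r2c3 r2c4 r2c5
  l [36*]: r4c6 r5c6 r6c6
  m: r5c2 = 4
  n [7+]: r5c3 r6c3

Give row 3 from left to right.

M is a freebie, so r5c2 = 4.
In row 3, 6 can only go at r3c1, so r3c1 = 6.
The 3 cells of cage c must have product 120, leaving r4c1 = 4.
Cage c needs product 120, leaving r4c2 = 5.
Cage b needs product 90, leaving r6c2 = 6.
The only place for 2 in row 3 is r3c2.
Cage g has product 40, so r4c3 = 1.
In row 5, 6 can only go at r5c6, so r5c6 = 6.
Column 6 needs a 4, and only r1c6 is open for it.
The 3 cells of cage e must have product 15, so r2c6 = 5.
In row 2, 2 can only go at r2c1, so r2c1 = 2.
2 is placed in column 1, leaving r1c1 = 1.
1 is placed in row 1, leaving r1c2 = 3.
3 is placed in row 1, leaving r1c5 = 5.
Column 2 already has 3; hence r2c2 = 1.
The only place for 1 in column 6 is r3c6.
Row 3 already has 1, so r3c5 = 3.
Column 5 now contains 3, which forces r4c5 = 6.
6 is placed in column 5; hence r2c5 = 4.
The only place for 1 in row 6 is r6c5.
Cage h has sum 10; hence r4c4 = 2.
Row 4 now contains 2, so r4c6 = 3.
Column 4 already has 2, which forces r5c4 = 1.
1 is placed in column 5, so r5c5 = 2.
Column 6 now contains 3, so r6c6 = 2.
The two cells of cage j must have sum 8; hence r1c3 = 2.
Column 4 already has 2, so r1c4 = 6.
Column 4 already has 6, which forces r2c4 = 3.
Cage n needs two cells with sum 7, so r5c3 = 3.
Cage n needs two cells with sum 7, which forces r6c3 = 4.
Cage d needs sum 7; hence r6c4 = 5.
3 is placed in row 2, so r2c3 = 6.
Column 3 now contains 4; hence r3c3 = 5.
Column 4 already has 5; hence r3c4 = 4.
3 is placed in row 5, so r5c1 = 5.
5 is placed in row 6; hence r6c1 = 3.
The full grid is 1 3 2 6 5 4 / 2 1 6 3 4 5 / 6 2 5 4 3 1 / 4 5 1 2 6 3 / 5 4 3 1 2 6 / 3 6 4 5 1 2.

6 2 5 4 3 1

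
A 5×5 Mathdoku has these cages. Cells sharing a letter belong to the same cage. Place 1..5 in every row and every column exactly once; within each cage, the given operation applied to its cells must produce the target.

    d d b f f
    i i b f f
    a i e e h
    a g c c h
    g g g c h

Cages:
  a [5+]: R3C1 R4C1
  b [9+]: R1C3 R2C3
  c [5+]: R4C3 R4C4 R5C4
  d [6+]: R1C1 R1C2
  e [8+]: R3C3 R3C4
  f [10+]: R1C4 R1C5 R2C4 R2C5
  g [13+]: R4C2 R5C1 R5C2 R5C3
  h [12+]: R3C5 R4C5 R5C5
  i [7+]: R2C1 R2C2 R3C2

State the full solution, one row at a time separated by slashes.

{3, 5} are confined to R3C3 and R3C4 in row 3, leaving R3C5 = 4.
R1C3 and R2C3 in column 3 are {4, 5}, so R3C3 = 3.
Cage e needs two cells with sum 8, which forces R3C4 = 5.
The only place for 3 in row 1 is R1C4.
3 is placed in column 4, which forces R2C4 = 4.
Cage c needs sum 5; hence R4C3 = 2.
3 is placed in column 4, so R4C4 = 1.
2 is placed in column 3; hence R5C3 = 1.
Cage c needs sum 5, so R5C4 = 2.
The two cells of cage b must have sum 9, so R1C3 = 4.
Row 2 now contains 4, leaving R2C3 = 5.
Cage i has sum 7, which forces R2C1 = 2.
5 is placed in row 2, so R2C2 = 3.
Row 2 now contains 2, which forces R2C5 = 1.
Column 1 already has 2, which forces R3C1 = 1.
Cage i needs sum 7; hence R3C2 = 2.
Column 1 already has 1, leaving R1C1 = 5.
Cage d needs two cells with sum 6; hence R1C2 = 1.
1 is placed in column 5; hence R1C5 = 2.
The two cells of cage a must have sum 5, so R4C1 = 4.
Row 4 already has 4, leaving R4C2 = 5.
Row 4 now contains 5, which forces R4C5 = 3.
Cage g needs sum 13, which forces R5C1 = 3.
Column 2 already has 5; hence R5C2 = 4.
Column 5 already has 3; hence R5C5 = 5.

5 1 4 3 2 / 2 3 5 4 1 / 1 2 3 5 4 / 4 5 2 1 3 / 3 4 1 2 5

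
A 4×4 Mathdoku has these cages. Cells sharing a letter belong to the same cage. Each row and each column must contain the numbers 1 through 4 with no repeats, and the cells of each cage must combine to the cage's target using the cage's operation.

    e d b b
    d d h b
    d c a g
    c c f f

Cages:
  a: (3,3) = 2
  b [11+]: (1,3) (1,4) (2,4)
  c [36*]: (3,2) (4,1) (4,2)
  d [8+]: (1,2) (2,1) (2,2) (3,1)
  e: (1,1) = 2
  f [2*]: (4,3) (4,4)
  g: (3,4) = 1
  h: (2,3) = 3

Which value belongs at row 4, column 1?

3

Cage e is given, which forces (1,1) = 2.
Cage b needs sum 11, leaving (1,3) = 4.
Cage b needs sum 11, leaving (1,4) = 3.
Cage h is given; hence (2,3) = 3.
Cage b needs sum 11; hence (2,4) = 4.
Cage c needs product 36, so (3,2) = 3.
Cage a is given, leaving (3,3) = 2.
G is a freebie, which forces (3,4) = 1.
Cage c needs product 36, so (4,1) = 3.
Cage c needs product 36, so (4,2) = 4.
2 is placed in column 3, which forces (4,3) = 1.
Column 4 already has 1, so (4,4) = 2.
Row 1 now contains 3, leaving (1,2) = 1.
4 is placed in row 2, so (2,1) = 1.
Cage d has sum 8, which forces (2,2) = 2.
1 is placed in row 3, so (3,1) = 4.
Completed grid: 2 1 4 3 / 1 2 3 4 / 4 3 2 1 / 3 4 1 2.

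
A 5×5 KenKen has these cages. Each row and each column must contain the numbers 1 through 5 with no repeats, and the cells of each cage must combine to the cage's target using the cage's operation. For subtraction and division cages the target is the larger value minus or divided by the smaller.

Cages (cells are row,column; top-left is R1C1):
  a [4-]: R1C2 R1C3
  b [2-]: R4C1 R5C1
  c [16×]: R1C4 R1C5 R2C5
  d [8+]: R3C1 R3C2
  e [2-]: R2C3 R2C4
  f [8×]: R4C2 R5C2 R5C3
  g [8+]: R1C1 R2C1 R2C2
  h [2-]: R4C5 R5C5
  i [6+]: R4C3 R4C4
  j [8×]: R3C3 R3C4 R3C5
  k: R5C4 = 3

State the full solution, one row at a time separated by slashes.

3 5 1 2 4 / 1 4 3 5 2 / 5 3 2 4 1 / 4 2 5 1 3 / 2 1 4 3 5

Cage k is given, which forces R5C4 = 3.
Row 1 needs a 3, and only R1C1 is open for it.
3 is placed in column 1; hence R3C1 = 5.
Cage d needs two cells with sum 8, so R3C2 = 3.
Row 1 needs a 2, and only R1C4 is open for it.
Cage c has product 16, which forces R1C5 = 4.
The 3 cells of cage c must have product 16, leaving R2C5 = 2.
Column 5 now contains 2, leaving R3C5 = 1.
Column 5 now contains 2, leaving R4C5 = 3.
1 is placed in column 5, leaving R5C5 = 5.
Row 2 now contains 2, leaving R2C3 = 3.
Cage j has product 8; hence R3C3 = 2.
1 is placed in row 3; hence R3C4 = 4.
Row 2 needs a 5, and only R2C4 is open for it.
Cage i's pair has sum 6, so R4C3 = 5.
5 is placed in column 4, so R4C4 = 1.
Cage a's pair has difference 4, leaving R1C2 = 5.
Column 3 now contains 5, leaving R1C3 = 1.
Column 3 already has 1, leaving R5C3 = 4.
Cage b needs two cells with difference 2, which forces R4C1 = 4.
Cage f has product 8; hence R4C2 = 2.
Row 5 already has 4, leaving R5C1 = 2.
The 3 cells of cage f must have product 8, leaving R5C2 = 1.
4 is placed in column 1; hence R2C1 = 1.
Column 2 now contains 1; hence R2C2 = 4.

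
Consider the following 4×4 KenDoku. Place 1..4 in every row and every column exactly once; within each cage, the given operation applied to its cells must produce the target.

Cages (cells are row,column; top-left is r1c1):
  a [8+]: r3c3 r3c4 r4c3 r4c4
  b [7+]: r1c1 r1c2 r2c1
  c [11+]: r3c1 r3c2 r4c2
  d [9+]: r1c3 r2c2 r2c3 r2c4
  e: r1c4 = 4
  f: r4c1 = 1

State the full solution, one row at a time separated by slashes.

Cage e is a single given cell, which forces r1c4 = 4.
Cage c has sum 11, which forces r3c1 = 4.
The 3 cells of cage c must have sum 11; hence r3c2 = 3.
Cage f is given; hence r4c1 = 1.
Cage c has sum 11; hence r4c2 = 4.
The 3 cells of cage b must have sum 7; hence r1c1 = 3.
Cage b needs sum 7, leaving r1c2 = 2.
2 is placed in row 1, leaving r1c3 = 1.
The 3 cells of cage b must have sum 7; hence r2c1 = 2.
Column 2 now contains 2, leaving r2c2 = 1.
Row 2 now contains 2, leaving r2c3 = 4.
1 is placed in row 2, so r2c4 = 3.
Column 3 now contains 1, leaving r3c3 = 2.
Row 3 now contains 2, so r3c4 = 1.
2 is placed in column 3, leaving r4c3 = 3.
Column 4 already has 3; hence r4c4 = 2.

3 2 1 4 / 2 1 4 3 / 4 3 2 1 / 1 4 3 2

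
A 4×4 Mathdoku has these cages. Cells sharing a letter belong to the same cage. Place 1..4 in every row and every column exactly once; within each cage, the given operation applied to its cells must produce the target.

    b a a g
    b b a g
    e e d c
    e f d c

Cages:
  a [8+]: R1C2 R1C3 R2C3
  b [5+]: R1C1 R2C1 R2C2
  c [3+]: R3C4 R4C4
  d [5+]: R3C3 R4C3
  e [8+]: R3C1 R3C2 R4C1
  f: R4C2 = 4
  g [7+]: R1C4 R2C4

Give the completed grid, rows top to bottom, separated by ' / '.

Cage f is given; hence R4C2 = 4.
In column 1, 4 can only go at R3C1, so R3C1 = 4.
Cage a has sum 8, so R1C2 = 3.
Row 1 already has 3; hence R1C4 = 4.
Column 4 now contains 4, which forces R2C4 = 3.
The 3 cells of cage b must have sum 5, so R1C1 = 2.
Row 1 now contains 4, leaving R1C3 = 1.
3 is placed in row 2, leaving R2C1 = 1.
The 3 cells of cage b must have sum 5, which forces R2C2 = 2.
Cage a has sum 8, so R2C3 = 4.
Column 2 already has 2, so R3C2 = 1.
Row 3 now contains 1, leaving R3C4 = 2.
Column 1 already has 2; hence R4C1 = 3.
3 is placed in row 4, so R4C3 = 2.
2 is placed in column 4, so R4C4 = 1.
Row 3 already has 2; hence R3C3 = 3.

2 3 1 4 / 1 2 4 3 / 4 1 3 2 / 3 4 2 1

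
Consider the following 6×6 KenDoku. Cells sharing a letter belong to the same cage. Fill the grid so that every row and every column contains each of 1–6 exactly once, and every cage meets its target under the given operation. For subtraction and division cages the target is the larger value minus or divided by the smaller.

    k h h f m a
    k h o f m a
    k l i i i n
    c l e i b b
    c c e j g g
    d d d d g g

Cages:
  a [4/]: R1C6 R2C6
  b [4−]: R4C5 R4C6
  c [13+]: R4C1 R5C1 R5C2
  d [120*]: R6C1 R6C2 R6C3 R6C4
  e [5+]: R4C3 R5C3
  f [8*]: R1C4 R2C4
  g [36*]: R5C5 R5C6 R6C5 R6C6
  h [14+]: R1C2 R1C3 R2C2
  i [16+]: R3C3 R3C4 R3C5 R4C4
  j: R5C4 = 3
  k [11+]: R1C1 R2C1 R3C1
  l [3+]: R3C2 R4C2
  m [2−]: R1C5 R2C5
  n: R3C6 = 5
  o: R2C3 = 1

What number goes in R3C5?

Cage o is given; hence R2C3 = 1.
1 is placed in row 2, which forces R2C6 = 4.
Cage n is a single given cell, leaving R3C6 = 5.
J is a freebie, which forces R5C4 = 3.
The two cells of cage f must have product 8, leaving R1C4 = 4.
Column 6 already has 4, leaving R1C6 = 1.
Row 2 now contains 4, so R2C4 = 2.
Cage e's pair has sum 5, leaving R4C3 = 3.
The two cells of cage e must have sum 5, leaving R5C3 = 2.
Row 5 now contains 2; hence R5C6 = 6.
Cage c has sum 13; hence R4C1 = 4.
The two cells of cage b must have difference 4, which forces R4C5 = 6.
Column 6 now contains 6, leaving R4C6 = 2.
The 3 cells of cage c must have sum 13; hence R5C1 = 5.
The 3 cells of cage c must have sum 13, so R5C2 = 4.
6 is placed in row 5; hence R5C5 = 1.
2 is placed in column 6, which forces R6C6 = 3.
Cage l needs two cells with sum 3, which forces R3C2 = 2.
Cage i needs sum 16, which forces R3C3 = 6.
Cage i needs sum 16; hence R3C4 = 1.
The 4 cells of cage i must have sum 16, leaving R3C5 = 4.
Row 4 already has 2; hence R4C2 = 1.
6 is placed in row 4, which forces R4C4 = 5.
Cage d needs product 120; hence R6C3 = 4.
5 is placed in column 4, which forces R6C4 = 6.
3 is placed in row 6, which forces R6C5 = 2.
The 3 cells of cage k must have sum 11, leaving R1C1 = 2.
6 is placed in column 3, which forces R1C3 = 5.
5 is placed in row 1; hence R1C5 = 3.
The 3 cells of cage k must have sum 11, so R2C1 = 6.
6 is placed in row 2, which forces R2C2 = 3.
Column 5 already has 3, which forces R2C5 = 5.
Row 3 already has 6, which forces R3C1 = 3.
6 is placed in row 6, so R6C1 = 1.
6 is placed in row 6, so R6C2 = 5.
Row 1 now contains 3, so R1C2 = 6.
Filled in: 2 6 5 4 3 1 / 6 3 1 2 5 4 / 3 2 6 1 4 5 / 4 1 3 5 6 2 / 5 4 2 3 1 6 / 1 5 4 6 2 3.

4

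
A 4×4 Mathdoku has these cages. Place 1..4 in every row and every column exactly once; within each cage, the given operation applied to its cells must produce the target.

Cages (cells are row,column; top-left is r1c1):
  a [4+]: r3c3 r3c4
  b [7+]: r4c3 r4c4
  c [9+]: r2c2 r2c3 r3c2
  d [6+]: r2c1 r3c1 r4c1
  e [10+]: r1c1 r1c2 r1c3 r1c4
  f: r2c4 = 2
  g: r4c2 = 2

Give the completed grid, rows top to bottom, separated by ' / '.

4 3 2 1 / 3 1 4 2 / 2 4 1 3 / 1 2 3 4

Cage f is a single given cell; hence r2c4 = 2.
Cage g is given, leaving r4c2 = 2.
Cage c has sum 9; hence r2c2 = 1.
The 3 cells of cage c must have sum 9, which forces r2c3 = 4.
Cage d has sum 6; hence r3c1 = 2.
Cage c needs sum 9, leaving r3c2 = 4.
Column 3 now contains 4, leaving r4c3 = 3.
Row 4 already has 3, which forces r4c4 = 4.
The 4 cells of cage e must have sum 10, which forces r1c1 = 4.
4 is placed in column 2, which forces r1c2 = 3.
Cage e has sum 10, so r1c3 = 2.
Cage e has sum 10, which forces r1c4 = 1.
1 is placed in row 2, so r2c1 = 3.
3 is placed in column 3, which forces r3c3 = 1.
Cage a's pair has sum 4, leaving r3c4 = 3.
Row 4 already has 3, which forces r4c1 = 1.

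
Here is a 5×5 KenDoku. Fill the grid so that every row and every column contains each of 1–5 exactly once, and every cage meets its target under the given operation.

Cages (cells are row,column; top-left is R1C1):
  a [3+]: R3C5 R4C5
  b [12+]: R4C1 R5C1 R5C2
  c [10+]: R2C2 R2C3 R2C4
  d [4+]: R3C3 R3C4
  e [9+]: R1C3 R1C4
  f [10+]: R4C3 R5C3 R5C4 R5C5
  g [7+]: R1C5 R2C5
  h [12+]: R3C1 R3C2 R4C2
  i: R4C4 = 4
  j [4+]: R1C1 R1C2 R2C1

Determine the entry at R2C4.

The 3 cells of cage j must have sum 4; hence R1C1 = 2.
Cage j needs sum 4, which forces R1C2 = 1.
Cage j has sum 4; hence R2C1 = 1.
Cage i is a single given cell; hence R4C4 = 4.
Cage e needs two cells with sum 9, leaving R1C3 = 4.
Column 4 now contains 4, leaving R1C4 = 5.
5 is placed in row 1, which forces R1C5 = 3.
Cage g needs two cells with sum 7; hence R2C5 = 4.
The only place for 5 in column 5 is R5C5.
Cage b needs sum 12, which forces R4C1 = 5.
5 is placed in row 4, so R4C2 = 3.
3 is placed in column 2, leaving R5C2 = 4.
The 3 cells of cage h must have sum 12, so R3C1 = 4.
Cage h needs sum 12, so R3C2 = 5.
Row 5 now contains 4, which forces R5C1 = 3.
3 is placed in row 5, which forces R5C3 = 1.
Row 5 now contains 1, leaving R5C4 = 2.
5 is placed in column 2, so R2C2 = 2.
The 3 cells of cage c must have sum 10, which forces R2C3 = 5.
Column 4 now contains 2, leaving R2C4 = 3.
Column 3 now contains 1; hence R3C3 = 3.
Cage d's pair has sum 4, leaving R3C4 = 1.
Row 3 already has 1; hence R3C5 = 2.
Column 3 now contains 1, which forces R4C3 = 2.
2 is placed in column 5, leaving R4C5 = 1.
Completed grid: 2 1 4 5 3 / 1 2 5 3 4 / 4 5 3 1 2 / 5 3 2 4 1 / 3 4 1 2 5.

3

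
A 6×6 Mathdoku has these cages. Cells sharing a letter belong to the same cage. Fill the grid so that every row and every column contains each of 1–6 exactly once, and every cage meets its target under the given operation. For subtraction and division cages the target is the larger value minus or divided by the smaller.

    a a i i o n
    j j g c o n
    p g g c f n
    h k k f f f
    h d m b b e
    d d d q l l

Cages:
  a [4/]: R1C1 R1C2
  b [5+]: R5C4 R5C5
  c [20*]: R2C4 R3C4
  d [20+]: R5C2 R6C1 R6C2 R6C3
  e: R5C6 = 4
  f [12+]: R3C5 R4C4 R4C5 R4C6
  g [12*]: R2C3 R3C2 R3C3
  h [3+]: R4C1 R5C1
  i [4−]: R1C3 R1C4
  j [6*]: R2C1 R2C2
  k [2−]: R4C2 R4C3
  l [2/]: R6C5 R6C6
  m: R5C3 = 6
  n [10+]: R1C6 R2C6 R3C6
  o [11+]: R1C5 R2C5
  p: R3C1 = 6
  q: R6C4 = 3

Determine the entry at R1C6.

3

Cage p is a single given cell, which forces R3C1 = 6.
Cage m is given, which forces R5C3 = 6.
Cage e is a single given cell, which forces R5C6 = 4.
Q is a freebie, which forces R6C4 = 3.
Row 5 already has 6, which forces R5C2 = 5.
Cage b needs two cells with sum 5, leaving R5C4 = 2.
Cage b needs two cells with sum 5; hence R5C5 = 3.
The 4 cells of cage d must have sum 20; hence R6C2 = 6.
The two cells of cage h must have sum 3, so R4C1 = 2.
2 is placed in row 5, leaving R5C1 = 1.
Column 1 now contains 1, so R1C1 = 4.
The two cells of cage a must have quotient 4, so R1C2 = 1.
Column 1 already has 2; hence R2C1 = 3.
The two cells of cage j must have product 6, which forces R2C2 = 2.
Column 2 now contains 1, so R4C2 = 3.
4 is placed in column 1; hence R6C1 = 5.
Row 6 now contains 5, so R6C3 = 4.
Cage i's pair has difference 4, so R1C3 = 2.
The two cells of cage i must have difference 4, leaving R1C4 = 6.
Row 1 already has 6, so R1C5 = 5.
Row 1 already has 6; hence R1C6 = 3.
4 is placed in column 3, leaving R2C3 = 1.
Column 5 now contains 5; hence R2C5 = 6.
Row 2 now contains 6; hence R2C6 = 5.
Column 2 now contains 3, leaving R3C2 = 4.
Cage g has product 12, so R3C3 = 3.
Row 3 already has 4, so R3C4 = 5.
Column 3 already has 1, so R4C3 = 5.
Row 2 now contains 5, leaving R2C4 = 4.
The 4 cells of cage f must have sum 12; hence R3C5 = 1.
Cage n has sum 10; hence R3C6 = 2.
The 4 cells of cage f must have sum 12, leaving R4C4 = 1.
Cage f has sum 12, leaving R4C5 = 4.
Cage f has sum 12; hence R4C6 = 6.
Column 5 now contains 1; hence R6C5 = 2.
Column 6 already has 2, so R6C6 = 1.
Completed grid: 4 1 2 6 5 3 / 3 2 1 4 6 5 / 6 4 3 5 1 2 / 2 3 5 1 4 6 / 1 5 6 2 3 4 / 5 6 4 3 2 1.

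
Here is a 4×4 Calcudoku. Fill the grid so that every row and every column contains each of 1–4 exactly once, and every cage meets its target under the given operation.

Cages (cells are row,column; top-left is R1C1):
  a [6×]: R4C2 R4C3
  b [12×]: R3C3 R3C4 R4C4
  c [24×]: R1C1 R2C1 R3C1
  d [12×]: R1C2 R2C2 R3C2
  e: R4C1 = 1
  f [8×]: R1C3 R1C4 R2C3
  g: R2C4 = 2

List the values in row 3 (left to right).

2 4 1 3

G is a freebie; hence R2C4 = 2.
Cage e is given, leaving R4C1 = 1.
The 3 cells of cage f must have product 8, leaving R1C3 = 2.
Column 3 now contains 2, leaving R4C3 = 3.
Row 4 now contains 3; hence R4C4 = 4.
Column 4 now contains 4, which forces R1C4 = 1.
Cage f has product 8, leaving R2C3 = 4.
Cage c needs product 24, so R3C1 = 2.
Cage b needs product 12; hence R3C3 = 1.
Cage b has product 12, which forces R3C4 = 3.
Row 4 now contains 3, so R4C2 = 2.
Cage c has product 24, leaving R1C1 = 4.
Cage d has product 12; hence R1C2 = 3.
Row 2 already has 4, leaving R2C1 = 3.
Cage d needs product 12; hence R2C2 = 1.
3 is placed in row 3; hence R3C2 = 4.
Completed grid: 4 3 2 1 / 3 1 4 2 / 2 4 1 3 / 1 2 3 4.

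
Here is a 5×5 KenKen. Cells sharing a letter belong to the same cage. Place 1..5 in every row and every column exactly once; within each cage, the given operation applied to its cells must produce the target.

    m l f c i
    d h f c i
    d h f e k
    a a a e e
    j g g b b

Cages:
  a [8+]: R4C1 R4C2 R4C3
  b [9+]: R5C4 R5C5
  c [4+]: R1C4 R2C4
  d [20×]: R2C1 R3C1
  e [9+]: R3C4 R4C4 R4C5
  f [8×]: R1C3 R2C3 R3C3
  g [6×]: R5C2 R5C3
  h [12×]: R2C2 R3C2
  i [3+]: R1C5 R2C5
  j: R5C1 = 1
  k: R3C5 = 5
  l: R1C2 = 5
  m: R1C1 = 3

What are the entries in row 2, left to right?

5 4 2 3 1

Cage m is a single given cell, which forces R1C1 = 3.
Cage l is given, leaving R1C2 = 5.
3 is placed in row 1, which forces R1C4 = 1.
Row 1 already has 1, which forces R1C5 = 2.
Column 4 now contains 1, leaving R2C4 = 3.
Column 5 already has 2, which forces R2C5 = 1.
Cage k is given; hence R3C5 = 5.
Cage j is a single given cell; hence R5C1 = 1.
Column 5 already has 5; hence R5C5 = 4.
Row 1 now contains 2, leaving R1C3 = 4.
Cage d needs two cells with product 20, leaving R2C1 = 5.
3 is placed in row 2; hence R2C2 = 4.
The 3 cells of cage f must have product 8, so R2C3 = 2.
Row 3 already has 5; hence R3C1 = 4.
Cage h's pair has product 12; hence R3C2 = 3.
Cage f needs product 8, so R3C3 = 1.
Row 3 already has 4, leaving R3C4 = 2.
4 is placed in column 1, so R4C1 = 2.
2 is placed in row 4, which forces R4C2 = 1.
2 is placed in column 4, so R4C4 = 4.
4 is placed in column 5; hence R4C5 = 3.
3 is placed in column 2; hence R5C2 = 2.
Column 3 already has 2; hence R5C3 = 3.
Row 5 already has 4, leaving R5C4 = 5.
Row 4 already has 3, leaving R4C3 = 5.
Completed grid: 3 5 4 1 2 / 5 4 2 3 1 / 4 3 1 2 5 / 2 1 5 4 3 / 1 2 3 5 4.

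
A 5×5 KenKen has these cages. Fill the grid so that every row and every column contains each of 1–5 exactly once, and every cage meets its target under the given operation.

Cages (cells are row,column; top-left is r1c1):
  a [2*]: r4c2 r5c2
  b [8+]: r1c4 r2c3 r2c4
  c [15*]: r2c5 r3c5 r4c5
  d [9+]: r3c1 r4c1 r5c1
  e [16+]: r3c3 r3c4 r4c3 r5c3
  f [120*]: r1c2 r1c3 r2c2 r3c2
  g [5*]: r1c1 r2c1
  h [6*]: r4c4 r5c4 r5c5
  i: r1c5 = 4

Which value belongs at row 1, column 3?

Cage i is given; hence r1c5 = 4.
The only place for 1 in column 3 is r2c3.
Cage g needs two cells with product 5, which forces r1c1 = 1.
Row 2 now contains 1, so r2c1 = 5.
Row 2 now contains 5, which forces r2c5 = 3.
In row 3, 1 can only go at r3c5, so r3c5 = 1.
1 is placed in column 5, which forces r4c5 = 5.
1 is placed in column 5, which forces r5c5 = 2.
Cage a's pair has product 2, leaving r4c2 = 2.
Row 5 already has 2, which forces r5c2 = 1.
Row 5 already has 1, leaving r5c4 = 3.
Cage f needs product 120, leaving r1c3 = 2.
Column 4 already has 3, which forces r1c4 = 5.
Column 2 already has 2, leaving r2c2 = 4.
The 3 cells of cage b must have sum 8, which forces r2c4 = 2.
Cage d has sum 9, leaving r3c1 = 2.
Column 4 now contains 5, so r3c4 = 4.
Cage d needs sum 9, leaving r4c1 = 3.
3 is placed in row 4; hence r4c3 = 4.
Column 4 already has 3, so r4c4 = 1.
Row 5 already has 3, so r5c1 = 4.
4 is placed in column 3, which forces r5c3 = 5.
Row 1 now contains 5, leaving r1c2 = 3.
Cage f needs product 120, so r3c2 = 5.
Column 3 now contains 5; hence r3c3 = 3.
Filled in: 1 3 2 5 4 / 5 4 1 2 3 / 2 5 3 4 1 / 3 2 4 1 5 / 4 1 5 3 2.

2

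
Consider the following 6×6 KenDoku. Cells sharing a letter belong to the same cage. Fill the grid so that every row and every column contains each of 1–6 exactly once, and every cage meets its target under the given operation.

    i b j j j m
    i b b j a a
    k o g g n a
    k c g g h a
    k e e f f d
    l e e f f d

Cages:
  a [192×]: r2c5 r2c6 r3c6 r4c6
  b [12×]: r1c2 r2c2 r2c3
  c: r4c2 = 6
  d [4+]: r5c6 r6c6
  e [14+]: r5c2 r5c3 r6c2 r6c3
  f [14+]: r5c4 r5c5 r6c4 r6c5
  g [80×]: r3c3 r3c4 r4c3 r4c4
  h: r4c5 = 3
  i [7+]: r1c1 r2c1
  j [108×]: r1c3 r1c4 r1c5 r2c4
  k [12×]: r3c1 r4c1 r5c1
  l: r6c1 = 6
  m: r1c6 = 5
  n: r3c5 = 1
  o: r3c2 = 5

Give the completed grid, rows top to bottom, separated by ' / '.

M is a freebie, leaving r1c6 = 5.
Cage a needs product 192, so r2c5 = 4.
Cage o is a single given cell; hence r3c2 = 5.
N is a freebie, which forces r3c5 = 1.
Cage c is given, leaving r4c2 = 6.
H is a freebie, which forces r4c5 = 3.
Cage l is given; hence r6c1 = 6.
The only place for 5 in row 2 is r2c1.
Cage i's pair has sum 7, leaving r1c1 = 2.
Row 1 already has 2; hence r1c5 = 6.
Cage j needs product 108, so r2c4 = 6.
6 is placed in row 2, so r2c6 = 2.
2 is placed in column 6; hence r4c6 = 4.
Cage b needs product 12, so r1c2 = 4.
Column 6 now contains 4; hence r3c6 = 6.
4 is placed in row 4, leaving r4c1 = 1.
Row 3 needs a 3, and only r3c1 is open for it.
Column 1 already has 3, so r5c1 = 4.
The only place for 6 in row 5 is r5c3.
The only place for 1 in column 4 is r1c4.
Row 1 now contains 1, so r1c3 = 3.
Column 3 already has 3, so r2c3 = 1.
1 is placed in row 2, leaving r2c2 = 3.
The 4 cells of cage e must have sum 14; hence r6c3 = 5.
Row 6 now contains 5; hence r6c5 = 2.
Cage g needs product 80, which forces r3c3 = 4.
The 4 cells of cage g must have product 80, which forces r3c4 = 2.
5 is placed in column 3, which forces r4c3 = 2.
The 4 cells of cage g must have product 80, leaving r4c4 = 5.
Cage e has sum 14; hence r5c2 = 2.
Cage f has sum 14, leaving r5c4 = 3.
Column 5 now contains 2; hence r5c5 = 5.
Row 5 now contains 3, leaving r5c6 = 1.
2 is placed in row 6; hence r6c2 = 1.
2 is placed in row 6, so r6c4 = 4.
Column 6 already has 1, leaving r6c6 = 3.

2 4 3 1 6 5 / 5 3 1 6 4 2 / 3 5 4 2 1 6 / 1 6 2 5 3 4 / 4 2 6 3 5 1 / 6 1 5 4 2 3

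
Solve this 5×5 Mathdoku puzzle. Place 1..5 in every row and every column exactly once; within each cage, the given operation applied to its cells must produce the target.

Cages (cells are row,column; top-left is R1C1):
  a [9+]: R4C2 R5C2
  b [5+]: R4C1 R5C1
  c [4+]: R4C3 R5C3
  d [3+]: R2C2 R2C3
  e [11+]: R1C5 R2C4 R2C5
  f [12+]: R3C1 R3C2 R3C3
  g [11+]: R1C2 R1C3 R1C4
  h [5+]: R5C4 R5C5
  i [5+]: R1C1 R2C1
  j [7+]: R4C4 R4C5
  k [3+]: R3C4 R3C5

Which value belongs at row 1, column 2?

Row 1 needs a 1, and only R1C1 is open for it.
Cage i needs two cells with sum 5, so R2C1 = 4.
Row 1 needs a 3, and only R1C5 is open for it.
Cage e needs sum 11; hence R2C4 = 3.
Cage e needs sum 11, so R2C5 = 5.
The two cells of cage j must have sum 7, so R4C4 = 5.
The two cells of cage j must have sum 7; hence R4C5 = 2.
Cage k's pair has sum 3, leaving R3C4 = 2.
Column 5 now contains 2, so R3C5 = 1.
Row 4 now contains 2, leaving R4C1 = 3.
5 is placed in row 4, which forces R4C2 = 4.
Row 4 already has 3, which forces R4C3 = 1.
The two cells of cage b must have sum 5, so R5C1 = 2.
Cage a's pair has sum 9, so R5C2 = 5.
Column 3 already has 1, so R5C3 = 3.
Column 5 now contains 1, which forces R5C5 = 4.
Column 2 already has 5, which forces R1C2 = 2.
Cage g needs sum 11, leaving R1C3 = 5.
Column 4 now contains 2, which forces R1C4 = 4.
Cage d needs two cells with sum 3, leaving R2C2 = 1.
Column 3 already has 1, leaving R2C3 = 2.
3 is placed in column 1; hence R3C1 = 5.
Column 2 already has 5, which forces R3C2 = 3.
Cage f has sum 12; hence R3C3 = 4.
Row 5 now contains 4, which forces R5C4 = 1.
Completed grid: 1 2 5 4 3 / 4 1 2 3 5 / 5 3 4 2 1 / 3 4 1 5 2 / 2 5 3 1 4.

2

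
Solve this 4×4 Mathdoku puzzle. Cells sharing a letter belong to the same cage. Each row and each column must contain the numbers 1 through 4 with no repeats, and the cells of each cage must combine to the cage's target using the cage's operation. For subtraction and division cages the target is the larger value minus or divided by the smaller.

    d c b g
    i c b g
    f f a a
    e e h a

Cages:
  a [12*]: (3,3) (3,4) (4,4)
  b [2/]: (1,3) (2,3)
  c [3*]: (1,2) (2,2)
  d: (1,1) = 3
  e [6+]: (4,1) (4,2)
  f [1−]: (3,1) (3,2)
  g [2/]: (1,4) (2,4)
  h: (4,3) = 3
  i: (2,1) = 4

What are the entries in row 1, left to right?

3 1 2 4

Cage d is given, which forces (1,1) = 3.
Row 1 now contains 3; hence (1,2) = 1.
Cage i is given, which forces (2,1) = 4.
1 is placed in column 2, which forces (2,2) = 3.
Column 1 now contains 4, which forces (4,1) = 2.
2 is placed in row 4, which forces (4,2) = 4.
Cage h is a single given cell, leaving (4,3) = 3.
Row 4 already has 3, so (4,4) = 1.
Cage g's pair has quotient 2, leaving (1,4) = 4.
Column 4 now contains 1, so (2,4) = 2.
2 is placed in column 1, so (3,1) = 1.
4 is placed in column 2, leaving (3,2) = 2.
Cage a needs product 12, so (3,3) = 4.
The 3 cells of cage a must have product 12, so (3,4) = 3.
4 is placed in row 1; hence (1,3) = 2.
Row 2 now contains 2; hence (2,3) = 1.
Completed grid: 3 1 2 4 / 4 3 1 2 / 1 2 4 3 / 2 4 3 1.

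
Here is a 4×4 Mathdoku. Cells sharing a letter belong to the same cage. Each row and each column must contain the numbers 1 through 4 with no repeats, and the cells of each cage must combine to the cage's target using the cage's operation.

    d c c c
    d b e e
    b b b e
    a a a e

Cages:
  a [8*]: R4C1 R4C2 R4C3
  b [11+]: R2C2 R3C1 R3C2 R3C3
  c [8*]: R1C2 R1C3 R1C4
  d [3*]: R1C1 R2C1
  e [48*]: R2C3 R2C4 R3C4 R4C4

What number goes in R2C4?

Row 1 needs a 3, and only R1C1 is open for it.
3 is placed in column 1, leaving R2C1 = 1.
The only place for 3 in row 4 is R4C4.
Cage e has product 48, which forces R2C3 = 2.
Column 4 now contains 3, so R2C4 = 4.
Cage e needs product 48, so R3C4 = 2.
Cage c has product 8, so R1C2 = 2.
Cage c has product 8; hence R1C3 = 4.
Column 4 already has 2; hence R1C4 = 1.
Row 2 now contains 4, leaving R2C2 = 3.
Row 3 already has 2; hence R3C1 = 4.
Cage b needs sum 11, so R3C2 = 1.
Cage b has sum 11, leaving R3C3 = 3.
Column 1 already has 4, leaving R4C1 = 2.
Column 2 already has 1, leaving R4C2 = 4.
Column 3 already has 4, which forces R4C3 = 1.
The full grid is 3 2 4 1 / 1 3 2 4 / 4 1 3 2 / 2 4 1 3.

4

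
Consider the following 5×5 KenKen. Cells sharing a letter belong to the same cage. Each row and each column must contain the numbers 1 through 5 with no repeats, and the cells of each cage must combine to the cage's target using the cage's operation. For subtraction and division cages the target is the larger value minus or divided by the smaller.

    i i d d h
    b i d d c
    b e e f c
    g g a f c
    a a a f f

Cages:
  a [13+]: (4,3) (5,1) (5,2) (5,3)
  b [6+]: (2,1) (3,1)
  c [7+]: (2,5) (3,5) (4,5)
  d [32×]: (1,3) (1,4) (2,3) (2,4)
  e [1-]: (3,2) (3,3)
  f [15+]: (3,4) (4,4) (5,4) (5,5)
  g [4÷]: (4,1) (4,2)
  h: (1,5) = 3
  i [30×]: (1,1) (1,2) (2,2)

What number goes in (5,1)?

Cage h is given, so (1,5) = 3.
Cage i needs product 30, which forces (2,2) = 3.
Row 2 needs a 5, and only (2,1) is open for it.
Column 1 already has 5, which forces (1,1) = 2.
The 3 cells of cage i must have product 30, leaving (1,2) = 5.
Cage b's pair has sum 6; hence (3,1) = 1.
1 is placed in column 1, leaving (4,1) = 4.
4 is placed in row 4; hence (4,2) = 1.
1 is placed in row 4, leaving (4,5) = 2.
Column 1 already has 4, so (5,1) = 3.
The 3 cells of cage c must have sum 7, leaving (2,5) = 1.
2 is placed in column 5, leaving (3,5) = 4.
4 is placed in column 5; hence (5,5) = 5.
4 is placed in row 3, leaving (3,2) = 2.
Cage e's pair has difference 1; hence (3,3) = 3.
Row 3 now contains 3, leaving (3,4) = 5.
Cage a needs sum 13, which forces (4,3) = 5.
Column 4 already has 5, which forces (4,4) = 3.
Cage a needs sum 13; hence (5,2) = 4.
5 is placed in row 5; hence (5,3) = 1.
The 4 cells of cage f must have sum 15, so (5,4) = 2.
Column 3 already has 1, which forces (1,3) = 4.
Cage d has product 32, leaving (1,4) = 1.
The 4 cells of cage d must have product 32, which forces (2,3) = 2.
2 is placed in column 4, which forces (2,4) = 4.
Filled in: 2 5 4 1 3 / 5 3 2 4 1 / 1 2 3 5 4 / 4 1 5 3 2 / 3 4 1 2 5.

3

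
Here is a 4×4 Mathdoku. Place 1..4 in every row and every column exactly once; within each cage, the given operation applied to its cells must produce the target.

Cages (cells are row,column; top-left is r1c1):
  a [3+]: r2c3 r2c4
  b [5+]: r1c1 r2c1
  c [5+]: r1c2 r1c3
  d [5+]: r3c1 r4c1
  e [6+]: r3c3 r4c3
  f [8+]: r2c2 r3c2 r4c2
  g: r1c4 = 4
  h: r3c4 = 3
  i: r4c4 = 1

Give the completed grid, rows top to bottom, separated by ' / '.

1 2 3 4 / 4 3 1 2 / 2 1 4 3 / 3 4 2 1

Cage g is a single given cell, leaving r1c4 = 4.
H is a freebie; hence r3c4 = 3.
I is a freebie, so r4c4 = 1.
Cage a needs two cells with sum 3, so r2c3 = 1.
Column 4 now contains 1, which forces r2c4 = 2.
Cage f needs sum 8, leaving r3c2 = 1.
1 is placed in row 3, so r3c1 = 2.
Row 3 now contains 2, which forces r3c3 = 4.
Cage d's pair has sum 5, leaving r4c1 = 3.
Row 4 now contains 3; hence r4c2 = 4.
Column 3 now contains 4, leaving r4c3 = 2.
Column 1 already has 2, so r1c1 = 1.
The two cells of cage c must have sum 5, so r1c2 = 2.
2 is placed in column 3, leaving r1c3 = 3.
3 is placed in column 1, so r2c1 = 4.
Column 2 now contains 4, which forces r2c2 = 3.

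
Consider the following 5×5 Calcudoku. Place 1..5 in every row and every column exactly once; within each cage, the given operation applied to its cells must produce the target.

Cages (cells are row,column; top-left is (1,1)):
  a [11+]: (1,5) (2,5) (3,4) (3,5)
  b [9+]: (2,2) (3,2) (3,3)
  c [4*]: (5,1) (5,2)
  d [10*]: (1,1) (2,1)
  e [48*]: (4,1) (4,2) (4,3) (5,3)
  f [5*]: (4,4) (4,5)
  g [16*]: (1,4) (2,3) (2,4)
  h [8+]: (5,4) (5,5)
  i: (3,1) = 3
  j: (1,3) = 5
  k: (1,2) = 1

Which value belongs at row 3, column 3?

1

Cage k is a single given cell; hence (1,2) = 1.
J is a freebie, so (1,3) = 5.
Cage i is a single given cell; hence (3,1) = 3.
Column 2 now contains 1, leaving (5,2) = 4.
Row 5 already has 4, which forces (5,3) = 2.
Row 1 already has 5; hence (1,1) = 2.
The 3 cells of cage g must have product 16, which forces (1,4) = 4.
Row 1 now contains 4, leaving (1,5) = 3.
Cage d's pair has product 10; hence (2,1) = 5.
The 3 cells of cage b must have sum 9; hence (2,2) = 3.
2 is placed in column 3, leaving (2,3) = 4.
Cage g needs product 16, so (2,4) = 1.
Row 2 already has 1, leaving (2,5) = 2.
Column 3 already has 4, which forces (3,3) = 1.
Column 1 now contains 2, so (4,1) = 4.
Column 2 now contains 3, which forces (4,2) = 2.
Column 3 already has 4, so (4,3) = 3.
1 is placed in column 4, leaving (4,4) = 5.
Row 4 already has 5; hence (4,5) = 1.
Row 5 already has 4, leaving (5,1) = 1.
5 is placed in column 4, so (5,4) = 3.
Column 5 already has 3, so (5,5) = 5.
2 is placed in column 2, which forces (3,2) = 5.
5 is placed in column 4, leaving (3,4) = 2.
5 is placed in column 5, which forces (3,5) = 4.
The full grid is 2 1 5 4 3 / 5 3 4 1 2 / 3 5 1 2 4 / 4 2 3 5 1 / 1 4 2 3 5.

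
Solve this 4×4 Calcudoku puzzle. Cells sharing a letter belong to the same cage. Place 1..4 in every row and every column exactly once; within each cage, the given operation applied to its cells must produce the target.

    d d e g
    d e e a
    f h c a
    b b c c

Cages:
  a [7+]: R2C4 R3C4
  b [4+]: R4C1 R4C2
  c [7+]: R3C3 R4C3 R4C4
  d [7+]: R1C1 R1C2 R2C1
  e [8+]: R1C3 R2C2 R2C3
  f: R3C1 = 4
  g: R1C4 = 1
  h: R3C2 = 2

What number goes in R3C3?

1

G is a freebie, which forces R1C4 = 1.
F is a freebie; hence R3C1 = 4.
Cage h is a single given cell, leaving R3C2 = 2.
Row 3 now contains 4, leaving R3C4 = 3.
Cage d has sum 7; hence R1C1 = 2.
Cage d needs sum 7, so R1C2 = 4.
Row 1 already has 4, so R1C3 = 3.
Cage d needs sum 7; hence R2C1 = 1.
1 is placed in row 2, so R2C2 = 3.
3 is placed in column 4; hence R2C4 = 4.
3 is placed in row 3, which forces R3C3 = 1.
1 is placed in column 1; hence R4C1 = 3.
Column 2 now contains 3, which forces R4C2 = 1.
4 is placed in column 4, which forces R4C4 = 2.
Row 2 now contains 4, which forces R2C3 = 2.
2 is placed in row 4; hence R4C3 = 4.
Completed grid: 2 4 3 1 / 1 3 2 4 / 4 2 1 3 / 3 1 4 2.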